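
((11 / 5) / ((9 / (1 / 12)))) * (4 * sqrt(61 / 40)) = 11 * sqrt(610) / 2700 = 0.10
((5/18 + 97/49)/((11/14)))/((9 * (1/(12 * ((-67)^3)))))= -217752412/189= -1152129.16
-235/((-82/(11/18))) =2585/1476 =1.75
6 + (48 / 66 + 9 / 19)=1505 / 209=7.20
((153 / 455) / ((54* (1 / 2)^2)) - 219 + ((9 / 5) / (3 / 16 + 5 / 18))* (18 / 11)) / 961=-213921493 / 966770805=-0.22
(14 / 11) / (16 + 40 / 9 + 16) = 63 / 1804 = 0.03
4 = 4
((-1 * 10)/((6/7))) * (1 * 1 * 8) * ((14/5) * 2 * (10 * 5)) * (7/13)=-548800/39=-14071.79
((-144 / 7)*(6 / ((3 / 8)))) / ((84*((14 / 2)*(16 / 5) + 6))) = -480 / 3479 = -0.14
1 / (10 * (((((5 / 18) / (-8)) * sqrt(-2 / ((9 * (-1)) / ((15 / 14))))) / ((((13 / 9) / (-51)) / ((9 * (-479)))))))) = -104 * sqrt(105) / 27482625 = -0.00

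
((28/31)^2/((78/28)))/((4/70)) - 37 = -1194643/37479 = -31.87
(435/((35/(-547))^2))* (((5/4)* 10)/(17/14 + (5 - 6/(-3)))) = 26031183/161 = 161684.37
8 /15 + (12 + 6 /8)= 797 /60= 13.28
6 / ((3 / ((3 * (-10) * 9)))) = -540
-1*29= -29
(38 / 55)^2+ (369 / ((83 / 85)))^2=2975893703341 / 20839225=142802.51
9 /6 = 3 /2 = 1.50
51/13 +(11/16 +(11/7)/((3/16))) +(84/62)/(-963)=188209415/14488656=12.99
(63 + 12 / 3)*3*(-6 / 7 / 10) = -603 / 35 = -17.23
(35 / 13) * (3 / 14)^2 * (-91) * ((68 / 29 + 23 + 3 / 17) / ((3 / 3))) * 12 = -1698570 / 493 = -3445.38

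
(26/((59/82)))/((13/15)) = 2460/59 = 41.69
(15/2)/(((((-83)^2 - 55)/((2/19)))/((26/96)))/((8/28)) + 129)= 65/7272494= 0.00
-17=-17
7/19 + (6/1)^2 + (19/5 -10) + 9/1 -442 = -38269/95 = -402.83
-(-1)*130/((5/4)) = 104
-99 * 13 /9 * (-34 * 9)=43758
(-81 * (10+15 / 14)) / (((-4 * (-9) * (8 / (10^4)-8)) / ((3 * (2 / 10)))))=58125 / 31108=1.87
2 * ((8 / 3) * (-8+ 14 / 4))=-24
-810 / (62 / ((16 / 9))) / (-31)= 720 / 961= 0.75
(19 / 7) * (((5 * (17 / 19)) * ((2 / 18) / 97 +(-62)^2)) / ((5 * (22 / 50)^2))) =35655513125 / 739431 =48220.20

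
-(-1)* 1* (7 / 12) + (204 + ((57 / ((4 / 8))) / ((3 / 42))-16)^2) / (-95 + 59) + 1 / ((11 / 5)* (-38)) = -521785937 / 7524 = -69349.54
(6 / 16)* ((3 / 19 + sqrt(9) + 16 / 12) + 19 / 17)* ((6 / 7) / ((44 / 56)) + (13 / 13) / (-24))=1505495 / 682176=2.21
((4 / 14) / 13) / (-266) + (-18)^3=-70584697 / 12103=-5832.00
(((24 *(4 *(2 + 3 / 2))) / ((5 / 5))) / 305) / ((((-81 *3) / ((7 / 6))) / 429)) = -56056 / 24705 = -2.27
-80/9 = -8.89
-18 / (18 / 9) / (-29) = 9 / 29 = 0.31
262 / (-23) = -262 / 23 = -11.39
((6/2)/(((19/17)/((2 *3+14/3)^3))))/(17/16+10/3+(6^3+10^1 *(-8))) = 8912896/384123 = 23.20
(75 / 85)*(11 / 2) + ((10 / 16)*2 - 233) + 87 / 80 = -307101 / 1360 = -225.81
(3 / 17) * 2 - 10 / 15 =-16 / 51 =-0.31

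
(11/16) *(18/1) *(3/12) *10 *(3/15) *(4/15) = 33/20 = 1.65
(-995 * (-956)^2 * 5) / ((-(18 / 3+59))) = 909366320 / 13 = 69951255.38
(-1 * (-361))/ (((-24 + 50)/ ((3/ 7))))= 5.95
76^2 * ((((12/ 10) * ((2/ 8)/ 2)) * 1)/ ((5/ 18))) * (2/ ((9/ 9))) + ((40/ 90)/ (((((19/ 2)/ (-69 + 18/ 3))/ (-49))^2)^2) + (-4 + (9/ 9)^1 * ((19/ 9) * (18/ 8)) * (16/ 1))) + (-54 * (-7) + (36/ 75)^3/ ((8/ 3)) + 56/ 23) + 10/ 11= 4955302427.76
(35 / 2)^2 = 306.25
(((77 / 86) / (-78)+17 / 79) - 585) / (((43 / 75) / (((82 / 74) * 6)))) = -952949471025 / 140520302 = -6781.58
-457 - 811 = -1268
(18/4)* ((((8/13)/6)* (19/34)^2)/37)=1083/278018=0.00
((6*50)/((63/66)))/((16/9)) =2475/14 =176.79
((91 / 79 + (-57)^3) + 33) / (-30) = 14627549 / 2370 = 6171.96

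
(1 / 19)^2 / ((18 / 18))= 0.00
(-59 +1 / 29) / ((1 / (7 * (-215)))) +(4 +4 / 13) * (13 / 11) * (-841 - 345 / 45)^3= -26800866609314 / 8613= -3111676141.80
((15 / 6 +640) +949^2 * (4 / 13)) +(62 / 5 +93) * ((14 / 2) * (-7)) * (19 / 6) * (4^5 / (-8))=71134051 / 30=2371135.03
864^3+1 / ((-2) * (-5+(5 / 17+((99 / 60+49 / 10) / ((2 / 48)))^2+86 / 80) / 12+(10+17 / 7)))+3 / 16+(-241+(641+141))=6091600279349067851 / 9444735632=644973085.19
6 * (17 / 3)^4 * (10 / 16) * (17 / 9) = 7099285 / 972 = 7303.79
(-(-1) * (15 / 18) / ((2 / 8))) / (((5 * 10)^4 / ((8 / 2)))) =1 / 468750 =0.00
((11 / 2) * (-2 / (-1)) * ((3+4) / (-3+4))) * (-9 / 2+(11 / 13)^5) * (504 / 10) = -5859105714 / 371293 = -15780.28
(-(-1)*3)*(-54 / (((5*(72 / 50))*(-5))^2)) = -1 / 8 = -0.12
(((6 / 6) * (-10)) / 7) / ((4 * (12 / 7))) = -0.21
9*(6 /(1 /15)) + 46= 856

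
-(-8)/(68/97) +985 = 16939/17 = 996.41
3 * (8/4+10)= 36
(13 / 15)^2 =169 / 225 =0.75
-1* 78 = -78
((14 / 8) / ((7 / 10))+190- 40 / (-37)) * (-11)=-157575 / 74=-2129.39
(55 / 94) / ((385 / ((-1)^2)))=1 / 658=0.00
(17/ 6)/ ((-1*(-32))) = 17/ 192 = 0.09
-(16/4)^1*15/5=-12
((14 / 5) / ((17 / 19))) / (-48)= -133 / 2040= -0.07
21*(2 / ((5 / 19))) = 798 / 5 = 159.60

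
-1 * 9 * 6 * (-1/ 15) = 18/ 5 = 3.60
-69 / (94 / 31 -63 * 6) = 2139 / 11624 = 0.18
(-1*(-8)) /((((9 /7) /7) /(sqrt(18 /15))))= 392*sqrt(30) /45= 47.71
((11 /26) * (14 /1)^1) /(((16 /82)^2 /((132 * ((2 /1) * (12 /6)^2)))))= 4271421 /26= 164285.42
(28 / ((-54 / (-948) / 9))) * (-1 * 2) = -8848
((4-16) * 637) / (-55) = 7644 / 55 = 138.98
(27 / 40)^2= 729 / 1600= 0.46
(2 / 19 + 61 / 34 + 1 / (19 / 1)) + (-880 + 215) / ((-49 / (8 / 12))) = 149221 / 13566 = 11.00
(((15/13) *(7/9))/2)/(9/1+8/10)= 25/546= 0.05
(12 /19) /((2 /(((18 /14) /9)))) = 6 /133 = 0.05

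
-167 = -167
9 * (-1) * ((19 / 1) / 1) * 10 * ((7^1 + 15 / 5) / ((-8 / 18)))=38475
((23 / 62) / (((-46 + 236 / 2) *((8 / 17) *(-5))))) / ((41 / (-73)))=28543 / 7320960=0.00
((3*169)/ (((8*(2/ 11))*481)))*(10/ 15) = 0.48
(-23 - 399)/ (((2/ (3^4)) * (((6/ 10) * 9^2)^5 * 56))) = -659375/ 585779779368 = -0.00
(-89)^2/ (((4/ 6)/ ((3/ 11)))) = 71289/ 22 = 3240.41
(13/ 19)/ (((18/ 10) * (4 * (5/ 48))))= 52/ 57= 0.91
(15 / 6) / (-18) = -5 / 36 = -0.14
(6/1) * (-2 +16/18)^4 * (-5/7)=-100000/15309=-6.53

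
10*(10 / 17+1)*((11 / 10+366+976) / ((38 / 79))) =28648323 / 646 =44347.25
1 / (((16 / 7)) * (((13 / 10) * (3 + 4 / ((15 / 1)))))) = 75 / 728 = 0.10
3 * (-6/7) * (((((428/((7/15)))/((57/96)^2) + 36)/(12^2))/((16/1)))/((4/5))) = -8331315/2264192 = -3.68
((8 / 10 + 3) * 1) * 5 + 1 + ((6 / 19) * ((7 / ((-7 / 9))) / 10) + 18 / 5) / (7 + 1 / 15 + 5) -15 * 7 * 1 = -291370 / 3439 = -84.73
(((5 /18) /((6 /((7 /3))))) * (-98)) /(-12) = 1715 /1944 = 0.88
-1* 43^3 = -79507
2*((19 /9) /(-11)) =-38 /99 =-0.38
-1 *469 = -469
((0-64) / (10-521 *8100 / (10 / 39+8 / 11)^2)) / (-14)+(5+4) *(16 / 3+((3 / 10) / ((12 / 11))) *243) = 649.42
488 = 488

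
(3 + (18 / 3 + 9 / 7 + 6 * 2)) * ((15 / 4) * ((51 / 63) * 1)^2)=18785 / 343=54.77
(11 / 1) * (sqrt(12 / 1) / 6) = 11 * sqrt(3) / 3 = 6.35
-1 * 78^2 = -6084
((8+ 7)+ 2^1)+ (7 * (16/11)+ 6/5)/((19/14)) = 26529/1045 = 25.39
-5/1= -5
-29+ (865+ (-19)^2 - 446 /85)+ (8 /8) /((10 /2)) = 101316 /85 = 1191.95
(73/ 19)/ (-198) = -73/ 3762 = -0.02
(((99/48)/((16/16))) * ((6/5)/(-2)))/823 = -99/65840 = -0.00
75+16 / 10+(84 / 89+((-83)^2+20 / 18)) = 6967.65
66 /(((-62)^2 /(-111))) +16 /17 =-31519 /32674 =-0.96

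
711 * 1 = 711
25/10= 5/2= 2.50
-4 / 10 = -2 / 5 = -0.40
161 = 161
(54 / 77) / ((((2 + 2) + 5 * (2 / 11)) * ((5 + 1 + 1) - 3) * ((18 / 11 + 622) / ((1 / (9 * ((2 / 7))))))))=11 / 493920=0.00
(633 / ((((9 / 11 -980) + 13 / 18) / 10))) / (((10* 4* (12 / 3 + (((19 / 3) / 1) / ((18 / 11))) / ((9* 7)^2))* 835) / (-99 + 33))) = 443228525586 / 138718784680925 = 0.00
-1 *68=-68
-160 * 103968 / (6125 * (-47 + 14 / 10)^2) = -64 / 49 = -1.31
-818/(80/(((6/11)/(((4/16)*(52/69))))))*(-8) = 169326/715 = 236.82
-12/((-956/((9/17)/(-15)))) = -9/20315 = -0.00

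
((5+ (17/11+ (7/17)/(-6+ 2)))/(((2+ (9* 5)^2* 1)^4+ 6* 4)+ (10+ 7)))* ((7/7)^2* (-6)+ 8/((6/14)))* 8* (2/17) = 366244/80500167077455917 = 0.00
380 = 380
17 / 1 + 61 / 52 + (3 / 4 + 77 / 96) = 24617 / 1248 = 19.73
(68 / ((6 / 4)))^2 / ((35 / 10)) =36992 / 63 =587.17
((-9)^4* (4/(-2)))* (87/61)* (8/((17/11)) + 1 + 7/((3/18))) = -934981866/1037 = -901621.86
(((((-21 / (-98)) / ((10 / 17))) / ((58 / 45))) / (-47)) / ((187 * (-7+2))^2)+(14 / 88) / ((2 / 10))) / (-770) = -3122292223 / 3022378898000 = -0.00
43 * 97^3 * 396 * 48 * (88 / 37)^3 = 508356168950513664 / 50653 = 10036052532930.20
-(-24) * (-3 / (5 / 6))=-86.40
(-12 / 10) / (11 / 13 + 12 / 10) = -78 / 133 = -0.59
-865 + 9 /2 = -1721 /2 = -860.50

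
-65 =-65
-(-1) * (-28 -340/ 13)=-704/ 13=-54.15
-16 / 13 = -1.23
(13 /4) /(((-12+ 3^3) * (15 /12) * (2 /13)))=169 /150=1.13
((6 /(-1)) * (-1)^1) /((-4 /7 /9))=-189 /2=-94.50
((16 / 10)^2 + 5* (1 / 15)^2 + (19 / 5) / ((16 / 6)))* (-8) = -7213 / 225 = -32.06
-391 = -391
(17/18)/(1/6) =17/3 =5.67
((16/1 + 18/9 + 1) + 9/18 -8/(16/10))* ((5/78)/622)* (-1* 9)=-435/32344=-0.01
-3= -3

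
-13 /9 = -1.44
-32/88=-4/11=-0.36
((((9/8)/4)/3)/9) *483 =161/32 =5.03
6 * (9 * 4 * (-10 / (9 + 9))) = -120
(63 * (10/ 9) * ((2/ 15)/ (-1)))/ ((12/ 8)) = -56/ 9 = -6.22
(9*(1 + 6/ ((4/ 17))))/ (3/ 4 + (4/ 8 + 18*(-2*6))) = -954/ 859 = -1.11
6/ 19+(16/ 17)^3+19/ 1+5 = 2347630/ 93347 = 25.15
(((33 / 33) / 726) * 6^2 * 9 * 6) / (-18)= -18 / 121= -0.15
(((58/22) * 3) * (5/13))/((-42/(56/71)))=-580/10153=-0.06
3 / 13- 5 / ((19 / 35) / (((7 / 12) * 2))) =-15583 / 1482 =-10.51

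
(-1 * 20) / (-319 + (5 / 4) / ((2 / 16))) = 20 / 309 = 0.06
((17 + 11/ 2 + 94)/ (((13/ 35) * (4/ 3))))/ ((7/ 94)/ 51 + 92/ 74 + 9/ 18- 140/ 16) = -2169776385/ 64614446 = -33.58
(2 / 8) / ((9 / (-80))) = -20 / 9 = -2.22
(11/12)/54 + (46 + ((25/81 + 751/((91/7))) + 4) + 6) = 961135/8424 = 114.09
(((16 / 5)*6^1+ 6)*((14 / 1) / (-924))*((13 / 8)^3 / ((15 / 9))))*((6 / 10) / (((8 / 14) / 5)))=-2906631 / 563200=-5.16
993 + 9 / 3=996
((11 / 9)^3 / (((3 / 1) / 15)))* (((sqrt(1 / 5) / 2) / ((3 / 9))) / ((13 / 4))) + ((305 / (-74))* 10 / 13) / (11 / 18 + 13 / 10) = 0.23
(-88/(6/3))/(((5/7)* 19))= -3.24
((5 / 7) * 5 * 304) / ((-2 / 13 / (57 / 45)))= -187720 / 21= -8939.05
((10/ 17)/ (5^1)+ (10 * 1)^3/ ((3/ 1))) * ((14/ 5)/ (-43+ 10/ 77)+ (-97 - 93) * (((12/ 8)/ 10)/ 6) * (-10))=783185821/ 49515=15817.14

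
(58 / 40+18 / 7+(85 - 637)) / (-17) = 76717 / 2380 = 32.23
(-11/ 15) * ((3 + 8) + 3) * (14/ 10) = -1078/ 75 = -14.37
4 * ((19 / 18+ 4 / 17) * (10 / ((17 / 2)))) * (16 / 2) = 126400 / 2601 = 48.60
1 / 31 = 0.03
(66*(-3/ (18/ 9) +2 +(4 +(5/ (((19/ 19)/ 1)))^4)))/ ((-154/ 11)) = -2967.64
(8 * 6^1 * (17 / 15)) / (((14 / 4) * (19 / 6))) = 3264 / 665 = 4.91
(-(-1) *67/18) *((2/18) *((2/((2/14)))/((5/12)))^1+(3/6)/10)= 15209/1080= 14.08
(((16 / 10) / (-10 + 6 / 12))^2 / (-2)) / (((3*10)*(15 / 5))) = -64 / 406125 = -0.00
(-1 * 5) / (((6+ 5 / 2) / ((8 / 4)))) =-20 / 17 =-1.18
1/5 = 0.20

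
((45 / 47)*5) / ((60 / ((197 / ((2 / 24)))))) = 8865 / 47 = 188.62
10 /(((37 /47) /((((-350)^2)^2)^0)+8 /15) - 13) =-3525 /4117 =-0.86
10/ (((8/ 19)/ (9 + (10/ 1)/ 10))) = 475/ 2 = 237.50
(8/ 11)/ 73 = 8/ 803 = 0.01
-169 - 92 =-261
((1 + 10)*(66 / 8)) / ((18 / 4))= 121 / 6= 20.17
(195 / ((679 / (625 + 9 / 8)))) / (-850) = -195351 / 923440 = -0.21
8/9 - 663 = -5959/9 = -662.11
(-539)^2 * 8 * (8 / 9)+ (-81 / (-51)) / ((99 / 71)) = 3476957245 / 1683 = 2065928.25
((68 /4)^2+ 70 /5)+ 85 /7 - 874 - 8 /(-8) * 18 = -3786 /7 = -540.86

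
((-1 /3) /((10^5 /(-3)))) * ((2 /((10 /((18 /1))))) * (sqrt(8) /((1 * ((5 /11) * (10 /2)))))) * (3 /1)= 297 * sqrt(2) /3125000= 0.00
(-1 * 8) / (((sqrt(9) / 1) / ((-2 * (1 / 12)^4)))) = 1 / 3888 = 0.00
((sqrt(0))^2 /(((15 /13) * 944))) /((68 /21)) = 0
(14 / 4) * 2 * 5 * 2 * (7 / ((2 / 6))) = 1470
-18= -18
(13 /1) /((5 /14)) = 182 /5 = 36.40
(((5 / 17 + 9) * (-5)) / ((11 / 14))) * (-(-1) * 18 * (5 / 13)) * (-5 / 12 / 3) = 138250 / 2431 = 56.87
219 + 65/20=889/4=222.25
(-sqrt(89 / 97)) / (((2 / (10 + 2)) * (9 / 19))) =-38 * sqrt(8633) / 291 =-12.13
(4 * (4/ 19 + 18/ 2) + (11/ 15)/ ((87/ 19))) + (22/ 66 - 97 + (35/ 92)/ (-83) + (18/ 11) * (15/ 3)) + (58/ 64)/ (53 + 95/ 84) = -974844797459501/ 18939899377080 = -51.47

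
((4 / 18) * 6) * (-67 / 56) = -67 / 42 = -1.60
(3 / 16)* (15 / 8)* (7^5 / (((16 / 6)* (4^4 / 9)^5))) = 0.00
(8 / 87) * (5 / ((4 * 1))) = 10 / 87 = 0.11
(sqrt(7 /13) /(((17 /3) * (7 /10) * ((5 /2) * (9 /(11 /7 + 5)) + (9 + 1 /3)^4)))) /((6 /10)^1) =0.00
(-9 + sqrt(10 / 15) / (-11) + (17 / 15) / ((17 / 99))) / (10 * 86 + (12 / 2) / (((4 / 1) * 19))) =-456 / 163415 - 38 * sqrt(6) / 1078539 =-0.00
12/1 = 12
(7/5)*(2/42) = 1/15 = 0.07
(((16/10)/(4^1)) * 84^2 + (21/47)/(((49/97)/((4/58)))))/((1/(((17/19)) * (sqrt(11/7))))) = 2288973534 * sqrt(77)/6344765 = 3165.71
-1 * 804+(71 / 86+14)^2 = -4320759 / 7396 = -584.20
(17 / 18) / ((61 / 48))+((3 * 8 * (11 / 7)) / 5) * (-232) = -11203624 / 6405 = -1749.20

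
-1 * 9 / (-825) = 3 / 275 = 0.01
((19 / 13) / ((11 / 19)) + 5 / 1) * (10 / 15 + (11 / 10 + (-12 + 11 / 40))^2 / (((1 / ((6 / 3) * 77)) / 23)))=10325965541 / 3432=3008731.22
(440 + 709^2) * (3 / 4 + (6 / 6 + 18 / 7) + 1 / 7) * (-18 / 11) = -566011125 / 154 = -3675396.92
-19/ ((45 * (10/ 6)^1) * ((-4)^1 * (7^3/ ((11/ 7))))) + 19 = 13685909/ 720300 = 19.00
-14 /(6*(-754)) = 7 /2262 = 0.00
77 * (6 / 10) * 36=1663.20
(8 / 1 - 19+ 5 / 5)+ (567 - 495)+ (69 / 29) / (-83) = 149165 / 2407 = 61.97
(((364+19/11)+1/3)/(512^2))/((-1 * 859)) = -755/464437248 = -0.00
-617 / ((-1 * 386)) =617 / 386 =1.60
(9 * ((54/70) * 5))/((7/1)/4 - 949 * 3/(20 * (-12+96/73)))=97200/42203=2.30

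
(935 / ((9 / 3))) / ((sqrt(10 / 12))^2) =374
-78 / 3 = -26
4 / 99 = 0.04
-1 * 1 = -1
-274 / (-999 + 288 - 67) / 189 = 137 / 73521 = 0.00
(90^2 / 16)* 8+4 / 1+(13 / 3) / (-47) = 571601 / 141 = 4053.91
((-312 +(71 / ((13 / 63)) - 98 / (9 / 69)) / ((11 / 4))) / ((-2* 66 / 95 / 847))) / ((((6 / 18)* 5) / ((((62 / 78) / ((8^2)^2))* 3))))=203449435 / 2076672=97.97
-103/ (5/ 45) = -927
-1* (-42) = 42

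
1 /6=0.17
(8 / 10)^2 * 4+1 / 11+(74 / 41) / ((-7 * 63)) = 2.65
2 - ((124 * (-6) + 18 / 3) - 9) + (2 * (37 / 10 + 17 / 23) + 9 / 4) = 349659 / 460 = 760.13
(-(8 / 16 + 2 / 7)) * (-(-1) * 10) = -55 / 7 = -7.86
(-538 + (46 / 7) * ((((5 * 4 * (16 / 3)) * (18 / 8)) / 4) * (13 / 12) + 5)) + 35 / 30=-461 / 6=-76.83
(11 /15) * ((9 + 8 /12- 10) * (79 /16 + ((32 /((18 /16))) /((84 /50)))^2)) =-1833281549 /25719120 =-71.28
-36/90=-2/5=-0.40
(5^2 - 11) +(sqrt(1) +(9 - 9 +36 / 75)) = 387 / 25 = 15.48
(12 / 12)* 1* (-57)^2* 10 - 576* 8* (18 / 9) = 23274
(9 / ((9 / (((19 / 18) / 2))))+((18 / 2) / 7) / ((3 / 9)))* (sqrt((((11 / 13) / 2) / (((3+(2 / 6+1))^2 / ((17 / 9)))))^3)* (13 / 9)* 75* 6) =397375* sqrt(4862) / 1107288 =25.02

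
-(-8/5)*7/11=56/55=1.02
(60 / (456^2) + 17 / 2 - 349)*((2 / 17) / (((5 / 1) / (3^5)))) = -1946.86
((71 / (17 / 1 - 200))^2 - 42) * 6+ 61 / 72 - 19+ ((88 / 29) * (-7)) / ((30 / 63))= -12192459251 / 38847240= -313.86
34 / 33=1.03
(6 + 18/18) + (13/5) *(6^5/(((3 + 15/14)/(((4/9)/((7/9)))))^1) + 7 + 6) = 273444/95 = 2878.36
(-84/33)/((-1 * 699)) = 28/7689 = 0.00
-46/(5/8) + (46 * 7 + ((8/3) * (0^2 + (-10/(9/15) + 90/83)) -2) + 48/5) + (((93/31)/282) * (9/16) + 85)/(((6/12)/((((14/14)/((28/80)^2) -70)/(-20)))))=40742980141/55050912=740.10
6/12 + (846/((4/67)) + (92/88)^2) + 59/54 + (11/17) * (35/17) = 53532220801/3776652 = 14174.52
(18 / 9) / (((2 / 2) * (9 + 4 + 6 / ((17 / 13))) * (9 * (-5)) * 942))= -17 / 6337305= -0.00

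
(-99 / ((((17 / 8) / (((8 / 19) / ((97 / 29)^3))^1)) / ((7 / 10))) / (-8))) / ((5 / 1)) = 4326803712 / 7369834475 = 0.59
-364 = -364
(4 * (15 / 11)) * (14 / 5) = 168 / 11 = 15.27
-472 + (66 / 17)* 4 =-7760 / 17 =-456.47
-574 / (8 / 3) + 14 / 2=-833 / 4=-208.25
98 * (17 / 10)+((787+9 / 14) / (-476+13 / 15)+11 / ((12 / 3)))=167.69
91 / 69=1.32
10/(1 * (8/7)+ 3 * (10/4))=140/121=1.16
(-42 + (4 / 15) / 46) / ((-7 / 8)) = 115904 / 2415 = 47.99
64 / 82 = 32 / 41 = 0.78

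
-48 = -48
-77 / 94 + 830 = 77943 / 94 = 829.18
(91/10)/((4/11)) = 1001/40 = 25.02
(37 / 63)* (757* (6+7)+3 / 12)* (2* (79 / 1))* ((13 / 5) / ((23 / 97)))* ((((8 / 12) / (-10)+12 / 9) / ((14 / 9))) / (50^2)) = 551363172061 / 169050000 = 3261.54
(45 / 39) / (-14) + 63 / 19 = 11181 / 3458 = 3.23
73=73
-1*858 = -858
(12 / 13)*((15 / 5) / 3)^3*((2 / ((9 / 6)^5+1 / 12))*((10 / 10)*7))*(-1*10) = -161280 / 9581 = -16.83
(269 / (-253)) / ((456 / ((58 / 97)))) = -7801 / 5595348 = -0.00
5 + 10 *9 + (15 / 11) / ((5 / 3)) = 1054 / 11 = 95.82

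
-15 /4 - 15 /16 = -75 /16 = -4.69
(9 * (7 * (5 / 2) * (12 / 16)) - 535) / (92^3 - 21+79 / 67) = -7705 / 14391936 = -0.00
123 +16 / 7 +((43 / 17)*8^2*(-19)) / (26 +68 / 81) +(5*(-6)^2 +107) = 38506746 / 129353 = 297.69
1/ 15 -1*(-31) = 466/ 15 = 31.07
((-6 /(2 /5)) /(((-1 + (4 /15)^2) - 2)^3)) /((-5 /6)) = -205031250 /286191179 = -0.72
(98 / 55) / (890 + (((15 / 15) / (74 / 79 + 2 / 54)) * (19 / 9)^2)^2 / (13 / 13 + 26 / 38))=0.00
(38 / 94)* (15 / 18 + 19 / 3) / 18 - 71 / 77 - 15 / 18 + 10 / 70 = -567361 / 390852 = -1.45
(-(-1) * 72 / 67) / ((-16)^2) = 9 / 2144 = 0.00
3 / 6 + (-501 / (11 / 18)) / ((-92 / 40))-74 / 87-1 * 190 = 7311707 / 44022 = 166.09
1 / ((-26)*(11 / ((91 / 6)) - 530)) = 7 / 96328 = 0.00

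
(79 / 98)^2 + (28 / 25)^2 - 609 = -3644092339 / 6002500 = -607.10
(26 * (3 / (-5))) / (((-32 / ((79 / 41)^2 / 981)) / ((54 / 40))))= 730197 / 293166400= 0.00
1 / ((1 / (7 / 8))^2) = 49 / 64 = 0.77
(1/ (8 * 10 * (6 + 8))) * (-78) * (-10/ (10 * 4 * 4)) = 39/ 8960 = 0.00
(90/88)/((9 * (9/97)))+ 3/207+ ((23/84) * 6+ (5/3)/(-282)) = 8618587/2996532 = 2.88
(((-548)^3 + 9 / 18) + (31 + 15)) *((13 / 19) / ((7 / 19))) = -611247169 / 2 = -305623584.50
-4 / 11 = -0.36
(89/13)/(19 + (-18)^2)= 89/4459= 0.02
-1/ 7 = -0.14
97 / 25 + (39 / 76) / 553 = 3.88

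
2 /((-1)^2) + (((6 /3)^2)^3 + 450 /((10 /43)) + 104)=2105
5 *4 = 20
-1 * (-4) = 4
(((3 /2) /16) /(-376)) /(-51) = 1 /204544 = 0.00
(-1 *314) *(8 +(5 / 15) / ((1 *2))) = -7693 / 3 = -2564.33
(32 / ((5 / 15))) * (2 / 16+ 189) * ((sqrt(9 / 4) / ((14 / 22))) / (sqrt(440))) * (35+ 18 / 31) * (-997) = -14974492347 * sqrt(110) / 2170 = -72375023.37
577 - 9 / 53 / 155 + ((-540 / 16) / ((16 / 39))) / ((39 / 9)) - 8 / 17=4983283143 / 8937920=557.54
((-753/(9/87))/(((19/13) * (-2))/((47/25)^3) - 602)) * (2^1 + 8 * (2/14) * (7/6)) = 49122295105/1219668822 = 40.28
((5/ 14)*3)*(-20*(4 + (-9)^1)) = 750/ 7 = 107.14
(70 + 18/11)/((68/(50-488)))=-86286/187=-461.42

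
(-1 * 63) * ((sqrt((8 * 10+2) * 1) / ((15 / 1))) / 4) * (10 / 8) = -21 * sqrt(82) / 16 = -11.89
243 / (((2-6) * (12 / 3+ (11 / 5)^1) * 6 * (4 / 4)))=-405 / 248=-1.63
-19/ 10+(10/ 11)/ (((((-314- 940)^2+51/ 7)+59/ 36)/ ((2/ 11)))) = -911039119619/ 479494300010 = -1.90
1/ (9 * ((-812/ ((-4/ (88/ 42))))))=1/ 3828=0.00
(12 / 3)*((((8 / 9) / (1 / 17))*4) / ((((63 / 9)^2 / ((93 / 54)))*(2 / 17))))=286688 / 3969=72.23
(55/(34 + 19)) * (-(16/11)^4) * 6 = -1966080/70543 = -27.87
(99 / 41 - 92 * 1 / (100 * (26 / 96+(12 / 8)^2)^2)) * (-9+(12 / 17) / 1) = -4802996223 / 255119425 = -18.83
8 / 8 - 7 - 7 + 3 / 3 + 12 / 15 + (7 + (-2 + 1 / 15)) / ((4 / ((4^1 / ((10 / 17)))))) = -194 / 75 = -2.59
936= 936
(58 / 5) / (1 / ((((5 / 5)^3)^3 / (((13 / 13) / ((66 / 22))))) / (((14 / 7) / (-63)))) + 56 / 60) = 5481 / 436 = 12.57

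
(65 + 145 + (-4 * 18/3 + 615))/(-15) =-267/5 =-53.40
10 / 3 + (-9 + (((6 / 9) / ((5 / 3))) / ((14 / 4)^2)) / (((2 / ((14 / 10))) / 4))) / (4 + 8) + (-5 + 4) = 3341 / 2100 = 1.59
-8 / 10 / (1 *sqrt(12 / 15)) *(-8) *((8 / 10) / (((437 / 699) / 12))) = 536832 *sqrt(5) / 10925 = 109.88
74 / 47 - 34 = -1524 / 47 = -32.43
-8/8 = -1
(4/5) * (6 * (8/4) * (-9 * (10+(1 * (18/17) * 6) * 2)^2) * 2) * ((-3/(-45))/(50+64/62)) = -665118144/5714975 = -116.38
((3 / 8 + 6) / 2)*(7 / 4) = 357 / 64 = 5.58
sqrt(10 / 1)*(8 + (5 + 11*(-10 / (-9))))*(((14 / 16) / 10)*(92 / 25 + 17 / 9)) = 1991017*sqrt(10) / 162000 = 38.87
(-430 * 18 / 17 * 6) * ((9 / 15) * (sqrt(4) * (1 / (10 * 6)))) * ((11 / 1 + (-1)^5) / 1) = -9288 / 17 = -546.35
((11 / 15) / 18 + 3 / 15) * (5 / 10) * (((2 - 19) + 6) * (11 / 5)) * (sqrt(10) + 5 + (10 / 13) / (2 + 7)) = -14399 / 972 - 1573 * sqrt(10) / 540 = -24.03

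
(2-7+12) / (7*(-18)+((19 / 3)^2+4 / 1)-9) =-0.08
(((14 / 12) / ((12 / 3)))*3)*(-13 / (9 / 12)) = -15.17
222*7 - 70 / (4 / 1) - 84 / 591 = 605325 / 394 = 1536.36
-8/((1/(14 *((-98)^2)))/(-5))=5378240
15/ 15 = 1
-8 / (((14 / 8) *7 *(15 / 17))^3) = -2515456 / 397065375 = -0.01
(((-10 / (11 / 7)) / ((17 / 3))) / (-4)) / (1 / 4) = 210 / 187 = 1.12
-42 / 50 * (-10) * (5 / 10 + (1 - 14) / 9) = -119 / 15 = -7.93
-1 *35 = -35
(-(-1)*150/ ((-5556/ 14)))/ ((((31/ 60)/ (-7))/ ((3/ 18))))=12250/ 14353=0.85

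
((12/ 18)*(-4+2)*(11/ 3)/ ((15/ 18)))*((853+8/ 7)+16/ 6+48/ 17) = -27006232/ 5355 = -5043.18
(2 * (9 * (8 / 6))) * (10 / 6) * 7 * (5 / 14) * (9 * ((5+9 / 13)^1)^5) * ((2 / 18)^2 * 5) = 1109503312000 / 3341637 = 332023.89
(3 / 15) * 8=8 / 5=1.60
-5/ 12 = -0.42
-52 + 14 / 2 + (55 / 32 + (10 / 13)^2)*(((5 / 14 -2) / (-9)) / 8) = -11667595 / 259584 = -44.95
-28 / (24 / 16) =-56 / 3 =-18.67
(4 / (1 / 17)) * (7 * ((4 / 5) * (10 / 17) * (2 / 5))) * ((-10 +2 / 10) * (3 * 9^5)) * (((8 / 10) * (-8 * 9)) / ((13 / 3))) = 3359863535616 / 1625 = 2067608329.61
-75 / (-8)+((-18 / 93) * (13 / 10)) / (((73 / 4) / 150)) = 132285 / 18104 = 7.31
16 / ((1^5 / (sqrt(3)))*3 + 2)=32 - 16*sqrt(3)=4.29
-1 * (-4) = 4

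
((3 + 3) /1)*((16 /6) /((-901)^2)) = 16 /811801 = 0.00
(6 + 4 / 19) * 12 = 1416 / 19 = 74.53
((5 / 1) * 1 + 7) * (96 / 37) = 1152 / 37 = 31.14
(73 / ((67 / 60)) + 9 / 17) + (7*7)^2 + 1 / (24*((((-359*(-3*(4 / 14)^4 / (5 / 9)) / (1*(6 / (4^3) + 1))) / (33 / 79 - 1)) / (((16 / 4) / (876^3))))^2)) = 73188382988585147478814583524722957566147 / 29668129008377986412697296632811618304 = 2466.90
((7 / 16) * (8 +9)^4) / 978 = 584647 / 15648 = 37.36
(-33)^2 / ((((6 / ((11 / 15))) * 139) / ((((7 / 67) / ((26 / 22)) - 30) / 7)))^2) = 9937707722569 / 646404691760100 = 0.02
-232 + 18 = -214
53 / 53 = 1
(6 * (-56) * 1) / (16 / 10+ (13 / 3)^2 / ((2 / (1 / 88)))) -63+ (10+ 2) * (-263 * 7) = -43161465 / 1931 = -22351.87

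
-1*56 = -56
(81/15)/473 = 27/2365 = 0.01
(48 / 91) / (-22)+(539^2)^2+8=84486853900425 / 1001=84402451448.98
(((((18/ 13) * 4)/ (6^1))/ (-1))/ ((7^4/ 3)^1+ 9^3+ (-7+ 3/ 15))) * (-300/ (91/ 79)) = 2133000/ 13508677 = 0.16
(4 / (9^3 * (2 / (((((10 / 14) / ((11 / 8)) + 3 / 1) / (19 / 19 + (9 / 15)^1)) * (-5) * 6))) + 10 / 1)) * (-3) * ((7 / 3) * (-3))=-284550 / 40969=-6.95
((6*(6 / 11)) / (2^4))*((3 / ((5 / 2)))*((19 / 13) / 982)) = 513 / 1404260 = 0.00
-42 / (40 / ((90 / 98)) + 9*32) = -189 / 1492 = -0.13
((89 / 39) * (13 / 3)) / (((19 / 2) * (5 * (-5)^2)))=178 / 21375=0.01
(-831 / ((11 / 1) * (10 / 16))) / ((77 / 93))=-618264 / 4235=-145.99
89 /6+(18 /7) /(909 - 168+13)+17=504103 /15834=31.84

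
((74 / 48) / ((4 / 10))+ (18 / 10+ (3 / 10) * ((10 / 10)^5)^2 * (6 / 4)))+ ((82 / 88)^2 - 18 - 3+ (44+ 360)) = 389.97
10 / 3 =3.33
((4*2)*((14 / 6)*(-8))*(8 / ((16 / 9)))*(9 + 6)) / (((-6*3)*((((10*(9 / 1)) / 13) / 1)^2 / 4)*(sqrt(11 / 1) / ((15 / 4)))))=4732*sqrt(11) / 297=52.84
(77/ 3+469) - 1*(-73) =1703/ 3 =567.67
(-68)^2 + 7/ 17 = 78615/ 17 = 4624.41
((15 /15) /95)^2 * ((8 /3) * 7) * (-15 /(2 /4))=-112 /1805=-0.06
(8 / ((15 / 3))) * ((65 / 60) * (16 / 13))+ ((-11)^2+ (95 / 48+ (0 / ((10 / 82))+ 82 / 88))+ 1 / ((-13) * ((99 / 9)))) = 1441867 / 11440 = 126.04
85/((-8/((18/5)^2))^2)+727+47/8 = 955949/1000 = 955.95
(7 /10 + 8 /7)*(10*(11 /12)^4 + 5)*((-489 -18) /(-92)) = 181740403 /1483776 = 122.49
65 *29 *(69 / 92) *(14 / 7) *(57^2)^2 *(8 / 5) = 47755348524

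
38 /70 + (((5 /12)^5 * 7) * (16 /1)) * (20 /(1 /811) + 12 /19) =7373909821 /323190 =22816.02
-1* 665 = -665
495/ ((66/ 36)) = 270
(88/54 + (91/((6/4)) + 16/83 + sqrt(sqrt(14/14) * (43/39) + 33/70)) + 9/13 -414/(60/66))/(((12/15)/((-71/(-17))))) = -2028204673/990522 + 71 * sqrt(11730810)/37128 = -2041.06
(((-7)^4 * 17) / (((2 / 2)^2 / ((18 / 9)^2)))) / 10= 81634 / 5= 16326.80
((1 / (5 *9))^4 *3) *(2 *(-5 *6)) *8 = -32 / 91125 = -0.00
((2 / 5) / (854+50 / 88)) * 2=176 / 188005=0.00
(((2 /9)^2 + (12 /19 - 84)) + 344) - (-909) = 1800139 /1539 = 1169.68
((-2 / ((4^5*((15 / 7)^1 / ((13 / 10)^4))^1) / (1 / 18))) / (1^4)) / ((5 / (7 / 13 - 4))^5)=15309 / 665600000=0.00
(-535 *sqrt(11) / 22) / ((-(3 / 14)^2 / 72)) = 419440 *sqrt(11) / 11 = 126465.92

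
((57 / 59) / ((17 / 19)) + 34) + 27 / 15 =36.88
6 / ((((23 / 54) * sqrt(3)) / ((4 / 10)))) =216 * sqrt(3) / 115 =3.25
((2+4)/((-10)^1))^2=0.36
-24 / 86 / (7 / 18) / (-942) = 36 / 47257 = 0.00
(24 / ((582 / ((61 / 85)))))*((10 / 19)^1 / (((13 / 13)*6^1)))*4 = 976 / 93993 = 0.01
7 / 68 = 0.10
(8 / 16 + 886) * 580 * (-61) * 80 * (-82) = 205750267200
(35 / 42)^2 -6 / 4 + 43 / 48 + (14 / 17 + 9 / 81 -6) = -12179 / 2448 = -4.98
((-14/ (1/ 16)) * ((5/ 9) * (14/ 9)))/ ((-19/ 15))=78400/ 513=152.83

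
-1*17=-17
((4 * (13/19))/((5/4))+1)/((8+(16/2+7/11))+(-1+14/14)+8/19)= 3333/17825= 0.19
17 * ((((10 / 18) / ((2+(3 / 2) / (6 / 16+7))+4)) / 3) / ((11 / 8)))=20060 / 54351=0.37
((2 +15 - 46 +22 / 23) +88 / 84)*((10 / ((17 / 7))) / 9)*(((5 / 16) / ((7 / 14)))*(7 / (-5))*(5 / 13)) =10325 / 2484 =4.16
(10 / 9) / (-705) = -2 / 1269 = -0.00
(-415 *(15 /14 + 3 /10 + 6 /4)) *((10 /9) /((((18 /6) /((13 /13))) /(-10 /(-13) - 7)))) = 250245 /91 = 2749.95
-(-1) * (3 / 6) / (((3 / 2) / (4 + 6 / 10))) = 23 / 15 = 1.53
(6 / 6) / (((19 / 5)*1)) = 5 / 19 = 0.26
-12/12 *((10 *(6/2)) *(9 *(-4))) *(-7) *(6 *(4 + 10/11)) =-2449440/11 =-222676.36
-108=-108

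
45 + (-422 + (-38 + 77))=-338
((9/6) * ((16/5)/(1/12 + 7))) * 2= 576/425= 1.36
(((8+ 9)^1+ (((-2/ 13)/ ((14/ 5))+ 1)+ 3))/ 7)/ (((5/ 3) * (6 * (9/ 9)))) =953/ 3185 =0.30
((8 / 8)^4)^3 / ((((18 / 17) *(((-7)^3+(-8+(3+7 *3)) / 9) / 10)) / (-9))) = 765 / 3071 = 0.25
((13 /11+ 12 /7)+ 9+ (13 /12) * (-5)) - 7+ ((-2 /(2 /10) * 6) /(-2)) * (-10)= -277681 /924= -300.52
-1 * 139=-139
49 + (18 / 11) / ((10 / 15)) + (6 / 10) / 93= 87741 / 1705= 51.46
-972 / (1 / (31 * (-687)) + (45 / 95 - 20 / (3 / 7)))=21850722 / 1038427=21.04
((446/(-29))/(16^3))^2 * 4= 49729/881852416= 0.00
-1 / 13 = -0.08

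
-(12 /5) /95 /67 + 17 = 541013 /31825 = 17.00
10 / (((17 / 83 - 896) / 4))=-3320 / 74351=-0.04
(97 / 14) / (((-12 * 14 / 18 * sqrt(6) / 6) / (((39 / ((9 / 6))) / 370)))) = -3783 * sqrt(6) / 72520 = -0.13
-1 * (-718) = 718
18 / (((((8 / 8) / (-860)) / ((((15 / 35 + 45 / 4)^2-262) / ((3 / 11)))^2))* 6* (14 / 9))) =-756889263502845 / 2151296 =-351829438.40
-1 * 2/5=-2/5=-0.40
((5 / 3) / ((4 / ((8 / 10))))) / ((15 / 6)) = 2 / 15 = 0.13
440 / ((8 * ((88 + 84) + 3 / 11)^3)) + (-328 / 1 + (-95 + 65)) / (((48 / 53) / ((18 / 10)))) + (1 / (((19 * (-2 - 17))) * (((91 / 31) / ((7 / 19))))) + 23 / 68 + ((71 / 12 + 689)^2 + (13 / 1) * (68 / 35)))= 1002811688219547786964217 / 2079559003884289200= 482223.24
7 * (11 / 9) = 77 / 9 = 8.56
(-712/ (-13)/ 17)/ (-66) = -356/ 7293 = -0.05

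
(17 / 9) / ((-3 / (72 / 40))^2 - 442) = -17 / 3953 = -0.00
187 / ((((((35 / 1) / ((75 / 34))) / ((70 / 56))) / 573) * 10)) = 94545 / 112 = 844.15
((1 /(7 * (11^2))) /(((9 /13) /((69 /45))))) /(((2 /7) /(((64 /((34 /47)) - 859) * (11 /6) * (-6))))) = 3916601 /50490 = 77.57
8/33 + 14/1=470/33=14.24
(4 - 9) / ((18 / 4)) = -10 / 9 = -1.11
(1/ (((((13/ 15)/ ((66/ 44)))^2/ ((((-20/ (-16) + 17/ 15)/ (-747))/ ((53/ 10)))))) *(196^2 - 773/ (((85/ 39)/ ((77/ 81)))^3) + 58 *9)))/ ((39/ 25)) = -0.00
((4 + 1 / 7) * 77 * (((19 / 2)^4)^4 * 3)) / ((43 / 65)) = 17942498130973874735596605 / 2818048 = 6366995214763508192.76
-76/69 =-1.10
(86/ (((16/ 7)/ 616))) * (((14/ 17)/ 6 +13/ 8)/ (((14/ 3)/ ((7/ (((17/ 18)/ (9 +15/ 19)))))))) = 13947988131/ 21964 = 635038.61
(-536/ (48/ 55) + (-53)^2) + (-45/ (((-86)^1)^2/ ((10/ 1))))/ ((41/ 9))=499161323/ 227427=2194.82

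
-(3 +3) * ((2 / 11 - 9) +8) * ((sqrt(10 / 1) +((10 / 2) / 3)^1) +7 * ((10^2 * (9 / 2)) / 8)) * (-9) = -17609.94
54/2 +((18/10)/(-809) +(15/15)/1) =113251/4045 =28.00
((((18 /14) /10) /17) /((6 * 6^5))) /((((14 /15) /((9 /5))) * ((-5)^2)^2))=1 /1999200000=0.00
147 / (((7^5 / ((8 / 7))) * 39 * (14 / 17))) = 68 / 218491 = 0.00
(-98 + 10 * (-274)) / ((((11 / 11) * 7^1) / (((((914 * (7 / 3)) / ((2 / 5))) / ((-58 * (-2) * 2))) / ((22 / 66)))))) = -3242415 / 116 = -27951.85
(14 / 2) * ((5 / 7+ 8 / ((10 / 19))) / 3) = 557 / 15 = 37.13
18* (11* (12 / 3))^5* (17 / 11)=4587669504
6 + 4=10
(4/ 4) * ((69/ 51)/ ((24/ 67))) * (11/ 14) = 16951/ 5712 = 2.97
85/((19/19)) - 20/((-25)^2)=10621/125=84.97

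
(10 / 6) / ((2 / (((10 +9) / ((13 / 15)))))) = 475 / 26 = 18.27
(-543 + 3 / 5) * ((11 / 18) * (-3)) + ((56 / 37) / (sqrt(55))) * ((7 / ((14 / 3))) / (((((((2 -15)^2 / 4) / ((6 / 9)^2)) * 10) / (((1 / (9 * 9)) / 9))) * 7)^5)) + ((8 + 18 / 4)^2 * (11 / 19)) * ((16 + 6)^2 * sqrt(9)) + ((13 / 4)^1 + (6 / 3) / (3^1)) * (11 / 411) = 131072 * sqrt(55) / 8530393247768658714987107366929084078125 + 62008077791 / 468540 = 132343.19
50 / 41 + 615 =25265 / 41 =616.22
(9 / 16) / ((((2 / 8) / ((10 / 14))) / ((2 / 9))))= 5 / 14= 0.36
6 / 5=1.20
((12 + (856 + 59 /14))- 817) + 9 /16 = 6247 /112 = 55.78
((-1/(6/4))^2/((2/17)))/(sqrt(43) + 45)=85/991 - 17 * sqrt(43)/8919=0.07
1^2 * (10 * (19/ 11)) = 190/ 11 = 17.27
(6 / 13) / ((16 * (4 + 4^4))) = 3 / 27040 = 0.00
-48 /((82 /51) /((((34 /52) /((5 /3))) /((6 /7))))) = -36414 /2665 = -13.66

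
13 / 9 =1.44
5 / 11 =0.45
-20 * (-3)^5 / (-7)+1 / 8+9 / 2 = -38621 / 56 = -689.66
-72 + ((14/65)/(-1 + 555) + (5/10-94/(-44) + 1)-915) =-194760008/198055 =-983.36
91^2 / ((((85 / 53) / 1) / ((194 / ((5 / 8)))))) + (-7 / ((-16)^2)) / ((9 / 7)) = 1569397079719 / 979200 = 1602733.95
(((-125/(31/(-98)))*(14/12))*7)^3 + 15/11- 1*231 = 297371402677178593/8847927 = 33609160956.82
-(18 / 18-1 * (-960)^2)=921599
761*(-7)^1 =-5327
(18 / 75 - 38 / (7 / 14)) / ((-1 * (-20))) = -947 / 250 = -3.79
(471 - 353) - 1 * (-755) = 873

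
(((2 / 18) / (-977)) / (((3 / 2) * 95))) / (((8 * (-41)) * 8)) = 1 / 3287878560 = 0.00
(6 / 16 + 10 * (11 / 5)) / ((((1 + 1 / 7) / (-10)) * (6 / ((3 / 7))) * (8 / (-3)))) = 2685 / 512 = 5.24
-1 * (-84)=84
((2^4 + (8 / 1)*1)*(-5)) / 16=-15 / 2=-7.50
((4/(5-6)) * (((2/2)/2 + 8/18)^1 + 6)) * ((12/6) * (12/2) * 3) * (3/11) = -3000/11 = -272.73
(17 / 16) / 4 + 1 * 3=209 / 64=3.27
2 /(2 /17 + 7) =34 /121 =0.28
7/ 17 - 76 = -1285/ 17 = -75.59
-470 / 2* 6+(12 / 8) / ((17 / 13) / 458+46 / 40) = -96694500 / 68641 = -1408.70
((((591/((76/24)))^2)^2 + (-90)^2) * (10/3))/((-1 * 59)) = -527031495938520/7688939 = -68544111.99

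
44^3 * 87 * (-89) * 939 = -619345349568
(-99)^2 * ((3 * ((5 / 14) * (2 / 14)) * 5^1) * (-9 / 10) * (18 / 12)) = -10126.03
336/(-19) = -336/19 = -17.68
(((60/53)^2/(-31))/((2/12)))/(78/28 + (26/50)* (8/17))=-128520000/1570121449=-0.08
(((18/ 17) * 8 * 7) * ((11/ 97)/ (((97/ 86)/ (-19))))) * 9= -163060128/ 159953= -1019.43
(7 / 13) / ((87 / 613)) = 4291 / 1131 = 3.79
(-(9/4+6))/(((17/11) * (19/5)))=-1815/1292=-1.40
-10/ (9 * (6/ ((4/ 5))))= -4/ 27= -0.15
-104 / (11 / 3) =-312 / 11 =-28.36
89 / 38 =2.34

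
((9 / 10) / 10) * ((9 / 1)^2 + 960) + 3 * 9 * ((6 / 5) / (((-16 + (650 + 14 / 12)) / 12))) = 35938539 / 381100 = 94.30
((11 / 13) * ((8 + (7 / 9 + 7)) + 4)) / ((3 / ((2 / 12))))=979 / 1053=0.93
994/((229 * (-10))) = -0.43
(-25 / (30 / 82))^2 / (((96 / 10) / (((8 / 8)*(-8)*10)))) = -1050625 / 27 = -38912.04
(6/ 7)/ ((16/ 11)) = 33/ 56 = 0.59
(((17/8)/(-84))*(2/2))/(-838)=17/563136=0.00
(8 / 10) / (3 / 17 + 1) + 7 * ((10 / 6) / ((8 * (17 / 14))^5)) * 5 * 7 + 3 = 401800379143 / 109045017600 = 3.68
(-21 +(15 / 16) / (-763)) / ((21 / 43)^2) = -52672463 / 598192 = -88.05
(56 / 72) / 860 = 7 / 7740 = 0.00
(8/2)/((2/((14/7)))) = 4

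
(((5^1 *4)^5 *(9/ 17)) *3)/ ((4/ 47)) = 1015200000/ 17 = 59717647.06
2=2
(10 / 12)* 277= 1385 / 6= 230.83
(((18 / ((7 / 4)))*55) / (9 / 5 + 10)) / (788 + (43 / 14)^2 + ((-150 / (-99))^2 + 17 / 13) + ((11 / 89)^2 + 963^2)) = 62169083776800 / 1203613028258097563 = 0.00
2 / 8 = 1 / 4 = 0.25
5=5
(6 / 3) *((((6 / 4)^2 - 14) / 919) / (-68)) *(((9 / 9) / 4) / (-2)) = -47 / 999872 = -0.00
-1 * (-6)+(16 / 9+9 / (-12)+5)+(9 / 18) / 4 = 875 / 72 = 12.15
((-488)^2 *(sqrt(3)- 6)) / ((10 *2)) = -357216 / 5 + 59536 *sqrt(3) / 5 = -50819.32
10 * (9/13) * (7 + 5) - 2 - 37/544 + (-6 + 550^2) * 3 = 6418285599/7072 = 907563.01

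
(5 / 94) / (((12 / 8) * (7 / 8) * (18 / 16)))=0.04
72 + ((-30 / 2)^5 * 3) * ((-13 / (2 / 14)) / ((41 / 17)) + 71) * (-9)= 27966265452 / 41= 682104035.41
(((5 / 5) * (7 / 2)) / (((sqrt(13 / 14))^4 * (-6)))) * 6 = -686 / 169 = -4.06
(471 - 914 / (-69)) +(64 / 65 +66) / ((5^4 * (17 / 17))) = 1357703551 / 2803125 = 484.35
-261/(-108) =29/12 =2.42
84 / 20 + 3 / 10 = 9 / 2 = 4.50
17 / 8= 2.12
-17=-17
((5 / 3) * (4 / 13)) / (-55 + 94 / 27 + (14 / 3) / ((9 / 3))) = -180 / 17537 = -0.01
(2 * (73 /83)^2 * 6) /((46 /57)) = 1822518 /158447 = 11.50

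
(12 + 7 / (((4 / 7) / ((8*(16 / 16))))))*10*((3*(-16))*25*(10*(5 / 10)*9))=-59400000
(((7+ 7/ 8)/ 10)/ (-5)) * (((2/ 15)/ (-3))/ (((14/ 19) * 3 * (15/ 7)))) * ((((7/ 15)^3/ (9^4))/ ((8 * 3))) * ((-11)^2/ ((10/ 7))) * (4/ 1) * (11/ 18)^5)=6222896776943/ 225943629184800000000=0.00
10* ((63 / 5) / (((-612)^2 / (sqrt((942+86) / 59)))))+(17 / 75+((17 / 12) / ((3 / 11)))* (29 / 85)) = 7* sqrt(15163) / 613836+1799 / 900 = 2.00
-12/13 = -0.92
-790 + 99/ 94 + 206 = -54797/ 94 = -582.95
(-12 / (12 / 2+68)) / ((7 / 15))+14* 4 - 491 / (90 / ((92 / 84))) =496277 / 9990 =49.68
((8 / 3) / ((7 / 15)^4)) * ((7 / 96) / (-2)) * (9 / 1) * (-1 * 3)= 151875 / 2744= 55.35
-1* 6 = -6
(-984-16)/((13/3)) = -3000/13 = -230.77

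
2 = 2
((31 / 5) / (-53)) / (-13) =31 / 3445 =0.01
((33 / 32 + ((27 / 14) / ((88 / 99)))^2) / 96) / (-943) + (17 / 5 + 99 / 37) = 425460745181 / 70027632640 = 6.08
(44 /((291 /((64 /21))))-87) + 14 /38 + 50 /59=-584501468 /6850431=-85.32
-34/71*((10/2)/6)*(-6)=170/71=2.39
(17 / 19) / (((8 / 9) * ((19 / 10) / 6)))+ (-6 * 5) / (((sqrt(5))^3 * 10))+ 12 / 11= 33909 / 7942 - 3 * sqrt(5) / 25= 4.00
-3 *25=-75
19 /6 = 3.17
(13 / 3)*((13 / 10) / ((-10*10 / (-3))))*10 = 1.69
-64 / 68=-16 / 17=-0.94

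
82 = 82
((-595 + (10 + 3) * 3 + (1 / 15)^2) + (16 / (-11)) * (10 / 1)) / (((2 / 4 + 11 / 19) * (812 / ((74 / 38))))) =-7463899 / 5885550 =-1.27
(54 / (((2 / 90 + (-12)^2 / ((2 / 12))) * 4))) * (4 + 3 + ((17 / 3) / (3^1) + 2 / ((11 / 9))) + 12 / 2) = 110430 / 427691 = 0.26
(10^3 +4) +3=1007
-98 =-98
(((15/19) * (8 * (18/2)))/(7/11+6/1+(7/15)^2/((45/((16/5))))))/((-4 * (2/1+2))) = -75178125/140761462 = -0.53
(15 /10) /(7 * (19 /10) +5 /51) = 765 /6833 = 0.11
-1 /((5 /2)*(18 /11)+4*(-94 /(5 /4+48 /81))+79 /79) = 2189 /435544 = 0.01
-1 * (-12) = 12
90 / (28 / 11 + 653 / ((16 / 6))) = 7920 / 21773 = 0.36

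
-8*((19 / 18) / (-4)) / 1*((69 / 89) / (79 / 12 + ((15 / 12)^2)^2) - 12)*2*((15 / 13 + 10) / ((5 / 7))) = -50126104 / 63813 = -785.52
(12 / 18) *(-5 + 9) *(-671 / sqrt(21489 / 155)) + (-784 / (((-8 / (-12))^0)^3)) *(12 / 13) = -9408 / 13 - 5368 *sqrt(3330795) / 64467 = -875.66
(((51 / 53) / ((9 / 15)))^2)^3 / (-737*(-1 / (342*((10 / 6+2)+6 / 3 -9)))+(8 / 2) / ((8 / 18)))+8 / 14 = 3853937978813368 / 1477498477220269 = 2.61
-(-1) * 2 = 2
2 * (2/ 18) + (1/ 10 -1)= -61/ 90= -0.68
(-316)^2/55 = 1815.56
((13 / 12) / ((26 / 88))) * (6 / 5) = 22 / 5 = 4.40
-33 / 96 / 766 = -11 / 24512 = -0.00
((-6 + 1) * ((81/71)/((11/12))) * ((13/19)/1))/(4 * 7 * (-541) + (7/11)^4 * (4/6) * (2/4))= 252277740/897547980847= 0.00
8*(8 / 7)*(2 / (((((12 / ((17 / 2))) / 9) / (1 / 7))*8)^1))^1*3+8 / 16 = 661 / 98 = 6.74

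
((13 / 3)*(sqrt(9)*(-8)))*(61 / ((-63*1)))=6344 / 63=100.70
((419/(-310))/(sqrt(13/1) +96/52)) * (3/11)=196092/2763805- 212433 * sqrt(13)/5527610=-0.07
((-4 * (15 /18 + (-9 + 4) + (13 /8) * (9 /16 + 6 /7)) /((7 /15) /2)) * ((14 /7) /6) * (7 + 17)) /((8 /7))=24995 /112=223.17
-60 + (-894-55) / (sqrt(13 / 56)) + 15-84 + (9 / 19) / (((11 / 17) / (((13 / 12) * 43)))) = -146 * sqrt(182)-79335 / 836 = -2064.55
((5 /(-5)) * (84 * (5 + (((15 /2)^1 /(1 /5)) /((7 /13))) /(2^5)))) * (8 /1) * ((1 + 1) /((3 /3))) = -9645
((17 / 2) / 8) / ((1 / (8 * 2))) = 17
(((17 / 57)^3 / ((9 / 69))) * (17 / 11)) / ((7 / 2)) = 3841966 / 42779583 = 0.09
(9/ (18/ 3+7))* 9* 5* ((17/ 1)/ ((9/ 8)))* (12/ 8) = 9180/ 13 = 706.15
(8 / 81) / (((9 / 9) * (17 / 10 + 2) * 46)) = 40 / 68931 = 0.00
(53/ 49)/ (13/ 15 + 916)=0.00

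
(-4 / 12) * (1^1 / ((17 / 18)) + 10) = -188 / 51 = -3.69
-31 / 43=-0.72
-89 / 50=-1.78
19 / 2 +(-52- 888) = -1861 / 2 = -930.50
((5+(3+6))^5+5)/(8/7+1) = 3764803/15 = 250986.87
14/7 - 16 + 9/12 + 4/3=-143/12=-11.92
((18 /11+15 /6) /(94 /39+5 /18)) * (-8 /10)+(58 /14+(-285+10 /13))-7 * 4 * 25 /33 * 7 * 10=-16680453604 /9444435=-1766.17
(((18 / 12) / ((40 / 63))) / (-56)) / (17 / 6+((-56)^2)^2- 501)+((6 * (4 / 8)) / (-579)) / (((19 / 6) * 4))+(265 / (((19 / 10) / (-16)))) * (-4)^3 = 520452230775085327 / 3644086237120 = 142821.05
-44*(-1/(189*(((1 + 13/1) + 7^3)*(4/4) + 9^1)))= 22/34587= 0.00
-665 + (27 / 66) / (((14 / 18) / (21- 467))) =-69268 / 77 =-899.58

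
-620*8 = -4960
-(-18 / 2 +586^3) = -201230047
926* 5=4630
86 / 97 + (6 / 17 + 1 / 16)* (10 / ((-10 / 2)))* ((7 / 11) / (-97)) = 129447 / 145112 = 0.89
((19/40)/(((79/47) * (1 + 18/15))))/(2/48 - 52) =-2679/1083643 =-0.00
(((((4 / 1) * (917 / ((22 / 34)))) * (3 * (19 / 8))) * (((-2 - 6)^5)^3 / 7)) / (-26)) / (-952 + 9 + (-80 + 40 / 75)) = -16748508782190919680 / 2193191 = -7636593795155.52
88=88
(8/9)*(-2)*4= -7.11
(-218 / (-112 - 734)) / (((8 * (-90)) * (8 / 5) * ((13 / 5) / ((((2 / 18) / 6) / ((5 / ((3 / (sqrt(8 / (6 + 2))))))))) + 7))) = -109 / 117438336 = -0.00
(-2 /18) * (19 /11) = -19 /99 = -0.19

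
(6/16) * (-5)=-15/8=-1.88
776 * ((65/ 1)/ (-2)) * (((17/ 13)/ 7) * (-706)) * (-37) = -861503560/ 7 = -123071937.14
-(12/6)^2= -4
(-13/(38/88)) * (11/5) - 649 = -67947/95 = -715.23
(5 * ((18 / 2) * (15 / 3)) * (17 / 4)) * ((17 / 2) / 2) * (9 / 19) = 585225 / 304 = 1925.08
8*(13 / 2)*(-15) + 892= 112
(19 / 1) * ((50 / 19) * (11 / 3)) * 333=61050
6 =6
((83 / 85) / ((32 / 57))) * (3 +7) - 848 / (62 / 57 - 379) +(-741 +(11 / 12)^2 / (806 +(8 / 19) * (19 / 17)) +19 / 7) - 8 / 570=-69102013174423349 / 96153781782240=-718.66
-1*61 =-61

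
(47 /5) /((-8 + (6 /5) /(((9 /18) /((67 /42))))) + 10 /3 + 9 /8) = 7896 /241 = 32.76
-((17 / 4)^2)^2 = -83521 / 256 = -326.25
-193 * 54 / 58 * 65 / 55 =-212.36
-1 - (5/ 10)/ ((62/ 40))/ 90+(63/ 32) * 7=114079/ 8928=12.78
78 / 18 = 13 / 3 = 4.33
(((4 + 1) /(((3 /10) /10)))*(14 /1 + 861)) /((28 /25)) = 390625 /3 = 130208.33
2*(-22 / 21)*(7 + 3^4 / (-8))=275 / 42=6.55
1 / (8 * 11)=1 / 88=0.01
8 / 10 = 4 / 5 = 0.80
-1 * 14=-14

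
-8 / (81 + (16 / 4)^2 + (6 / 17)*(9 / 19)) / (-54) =0.00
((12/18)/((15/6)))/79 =4/1185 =0.00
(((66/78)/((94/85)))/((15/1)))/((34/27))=99/2444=0.04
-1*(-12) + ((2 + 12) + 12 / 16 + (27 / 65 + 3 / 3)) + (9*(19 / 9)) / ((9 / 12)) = 41729 / 780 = 53.50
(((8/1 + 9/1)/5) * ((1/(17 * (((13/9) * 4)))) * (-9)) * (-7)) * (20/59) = 0.74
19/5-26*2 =-241/5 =-48.20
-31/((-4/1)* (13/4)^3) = 496/2197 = 0.23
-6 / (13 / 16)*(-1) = 96 / 13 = 7.38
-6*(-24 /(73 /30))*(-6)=-25920 /73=-355.07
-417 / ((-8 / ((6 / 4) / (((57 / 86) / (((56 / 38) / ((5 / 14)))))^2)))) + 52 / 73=720922841348 / 237835825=3031.18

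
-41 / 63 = -0.65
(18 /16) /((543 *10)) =3 /14480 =0.00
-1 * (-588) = 588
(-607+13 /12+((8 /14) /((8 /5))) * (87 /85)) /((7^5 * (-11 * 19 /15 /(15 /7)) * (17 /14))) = 64854525 /14212234498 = 0.00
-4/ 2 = -2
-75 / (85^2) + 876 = 253161 / 289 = 875.99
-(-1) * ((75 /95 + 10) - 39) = -536 /19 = -28.21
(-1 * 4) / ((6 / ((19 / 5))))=-38 / 15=-2.53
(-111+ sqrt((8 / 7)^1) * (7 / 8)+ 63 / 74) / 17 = -8151 / 1258+ sqrt(14) / 68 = -6.42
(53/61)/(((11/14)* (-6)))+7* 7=98266/2013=48.82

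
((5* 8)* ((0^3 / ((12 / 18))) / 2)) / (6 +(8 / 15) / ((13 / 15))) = 0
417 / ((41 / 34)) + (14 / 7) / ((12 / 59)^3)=20670331 / 35424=583.51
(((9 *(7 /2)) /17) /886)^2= 3969 /907455376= 0.00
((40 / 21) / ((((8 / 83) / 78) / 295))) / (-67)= -3183050 / 469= -6786.89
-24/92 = -6/23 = -0.26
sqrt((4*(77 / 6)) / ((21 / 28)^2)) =4*sqrt(462) / 9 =9.55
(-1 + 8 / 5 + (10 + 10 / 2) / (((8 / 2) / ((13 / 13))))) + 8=247 / 20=12.35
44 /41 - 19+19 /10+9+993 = 404249 /410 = 985.97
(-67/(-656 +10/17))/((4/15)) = 5695/14856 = 0.38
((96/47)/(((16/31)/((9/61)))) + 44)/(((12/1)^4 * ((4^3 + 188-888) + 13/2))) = -63911/18711922752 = -0.00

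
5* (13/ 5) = 13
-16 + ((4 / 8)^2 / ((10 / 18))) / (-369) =-13121 / 820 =-16.00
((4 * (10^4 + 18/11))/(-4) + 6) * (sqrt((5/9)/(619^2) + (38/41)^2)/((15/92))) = -10115584 * sqrt(4979568761)/12562605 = -56820.77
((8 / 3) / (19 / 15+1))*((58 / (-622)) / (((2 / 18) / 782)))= -240120 / 311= -772.09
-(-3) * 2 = 6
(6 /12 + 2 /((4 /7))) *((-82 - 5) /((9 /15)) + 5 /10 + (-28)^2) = 2558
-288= -288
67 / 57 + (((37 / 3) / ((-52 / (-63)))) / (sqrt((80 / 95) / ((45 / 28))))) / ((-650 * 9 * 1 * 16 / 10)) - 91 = -5120 / 57 - 37 * sqrt(665) / 432640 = -89.83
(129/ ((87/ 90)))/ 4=1935/ 58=33.36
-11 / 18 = -0.61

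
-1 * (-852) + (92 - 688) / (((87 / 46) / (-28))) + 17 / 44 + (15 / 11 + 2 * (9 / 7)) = 9679.86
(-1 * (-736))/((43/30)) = 22080/43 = 513.49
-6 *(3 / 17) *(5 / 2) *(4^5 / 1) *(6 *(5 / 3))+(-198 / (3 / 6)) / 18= -461174 / 17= -27127.88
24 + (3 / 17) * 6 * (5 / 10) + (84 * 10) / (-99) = 9001 / 561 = 16.04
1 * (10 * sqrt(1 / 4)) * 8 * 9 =360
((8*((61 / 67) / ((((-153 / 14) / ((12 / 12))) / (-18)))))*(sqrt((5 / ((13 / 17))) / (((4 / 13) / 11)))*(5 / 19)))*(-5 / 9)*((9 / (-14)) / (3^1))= 12200*sqrt(935) / 64923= 5.75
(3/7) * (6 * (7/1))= 18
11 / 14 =0.79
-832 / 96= -26 / 3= -8.67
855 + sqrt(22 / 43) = sqrt(946) / 43 + 855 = 855.72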